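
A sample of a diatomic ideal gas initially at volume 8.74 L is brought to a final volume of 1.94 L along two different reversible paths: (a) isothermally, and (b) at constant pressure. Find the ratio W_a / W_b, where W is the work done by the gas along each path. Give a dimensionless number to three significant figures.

Path (a) isothermal: W = P₁V₁ ln(V₂/V₁) → W_a/(P₁V₁) = -1.505.
Path (b) isobaric: W = P₁(V₂ − V₁) → W_b/(P₁V₁) = -0.778.
W_a / W_b = -1.505 / -0.778 = 1.935.

W_a / W_b ≈ 1.93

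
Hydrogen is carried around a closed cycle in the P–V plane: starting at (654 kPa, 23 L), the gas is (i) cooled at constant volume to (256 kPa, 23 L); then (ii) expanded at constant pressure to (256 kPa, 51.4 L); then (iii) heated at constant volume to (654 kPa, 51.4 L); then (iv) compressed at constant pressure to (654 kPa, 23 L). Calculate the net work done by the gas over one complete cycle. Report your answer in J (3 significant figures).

W_net ≈ -11300 J

Constant-volume legs do no work.
W(ii) = (256)(51.4 − 23) = 7270 J; W(iv) = (654)(23 − 51.4) = -18574 J.
W_net = 7270 − 18574 = -11303 J (the counter-clockwise enclosed area).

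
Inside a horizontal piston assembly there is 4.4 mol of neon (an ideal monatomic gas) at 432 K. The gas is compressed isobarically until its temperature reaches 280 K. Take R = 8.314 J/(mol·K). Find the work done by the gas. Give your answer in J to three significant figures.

Isobaric: W = P ΔV = nR ΔT.
W = (4.4)(8.314)(280 − 432) = -5560 J.

W ≈ -5560 J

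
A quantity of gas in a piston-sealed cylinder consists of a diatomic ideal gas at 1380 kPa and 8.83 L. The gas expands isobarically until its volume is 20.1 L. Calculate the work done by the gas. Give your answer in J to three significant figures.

W ≈ 15600 J

Isobaric: W = P ΔV.
W = (1380 kPa)(20.1 − 8.83 L) = (1380)(11.27) = 15553 J.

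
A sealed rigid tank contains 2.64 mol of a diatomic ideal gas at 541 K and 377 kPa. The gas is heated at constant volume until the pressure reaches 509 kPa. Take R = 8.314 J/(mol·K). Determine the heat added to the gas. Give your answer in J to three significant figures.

Constant volume ⇒ W = 0, so Q = ΔU = nCᵥΔT with Cᵥ = 5R/2 = 20.79 J/(mol·K).
At constant V, T₂/T₁ = P₂/P₁ ⇒ ΔT = T₁(P₂/P₁ − 1) = 541·(509/377 − 1) = 189.4 K.
ΔU = (2.64)(20.79)(189.4) = 10394 J.

Q ≈ 10400 J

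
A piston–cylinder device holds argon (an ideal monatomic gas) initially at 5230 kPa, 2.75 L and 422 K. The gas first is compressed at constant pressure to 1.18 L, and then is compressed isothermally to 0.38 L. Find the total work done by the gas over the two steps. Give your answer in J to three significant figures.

Step 1 (isobaric): W = PΔV = (5230 kPa)(1.18 − 2.75 L) = -8211 J.
After step 1: P = 5230 kPa, V = 1.18 L, T = 181.1 K.
Step 2 (isothermal): W = P₁V₁ ln(V₂/V₁) = (6171) ln(0.38/1.18) = -6993 J.
W_total = -8211 − 6993 = -15204 J.

W_total ≈ -15200 J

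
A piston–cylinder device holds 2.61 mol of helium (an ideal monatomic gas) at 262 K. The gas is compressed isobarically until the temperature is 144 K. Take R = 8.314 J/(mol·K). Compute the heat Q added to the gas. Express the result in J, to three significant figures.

Isobaric: W = nRΔT = (2.61)(8.314)(-118) = -2561 J.
ΔU = nCᵥΔT with Cᵥ = 3R/2: ΔU = (2.61)(12.47)(-118) = -3841 J.
Q = ΔU + W = -3841 − 2561 = -6401 J.

Q ≈ -6400 J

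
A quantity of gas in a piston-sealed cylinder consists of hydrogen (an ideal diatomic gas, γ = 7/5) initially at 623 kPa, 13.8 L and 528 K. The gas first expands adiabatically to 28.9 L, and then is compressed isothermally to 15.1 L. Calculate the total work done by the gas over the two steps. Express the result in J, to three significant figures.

W_total ≈ 1350 J

Step 1 (adiabatic): W = (P₁V₁ − P₂V₂)/(γ−1) = (8597 − 6397)/0.4 = 5502 J.
After step 1: P = 221.3 kPa, V = 28.9 L, T = 392.8 K.
Step 2 (isothermal): W = P₁V₁ ln(V₂/V₁) = (6397) ln(15.1/28.9) = -4152 J.
W_total = 5502 − 4152 = 1349 J.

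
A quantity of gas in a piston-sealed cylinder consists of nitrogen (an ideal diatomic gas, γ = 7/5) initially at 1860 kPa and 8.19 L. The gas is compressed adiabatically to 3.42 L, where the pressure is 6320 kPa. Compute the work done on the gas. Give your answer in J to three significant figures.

W ≈ 16000 J

Adiabatic: W = (P₁V₁ − P₂V₂)/(γ − 1) with γ = 7/5.
P₁V₁ = 15233 J, P₂V₂ = 21614 J.
W = (15233 − 21614) / 0.4 = -15952 J.
Work on gas = −W_by = 15952 J.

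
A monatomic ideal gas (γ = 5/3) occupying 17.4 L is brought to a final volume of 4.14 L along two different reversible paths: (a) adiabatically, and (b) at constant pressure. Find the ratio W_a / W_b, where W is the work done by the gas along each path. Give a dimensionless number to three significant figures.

W_a / W_b ≈ 3.16

Path (a) adiabatic: W = P₁V₁(1 − (V₁/V₂)^(γ−1))/(γ−1) → W_a/(P₁V₁) = -2.407.
Path (b) isobaric: W = P₁(V₂ − V₁) → W_b/(P₁V₁) = -0.7621.
W_a / W_b = -2.407 / -0.7621 = 3.158.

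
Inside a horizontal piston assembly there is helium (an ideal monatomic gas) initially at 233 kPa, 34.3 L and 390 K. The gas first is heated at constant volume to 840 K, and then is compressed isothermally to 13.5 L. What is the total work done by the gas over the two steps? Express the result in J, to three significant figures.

Step 1 (isochoric): W = 0 (constant volume).
After step 1: P = 501.8 kPa (V unchanged).
Step 2 (isothermal): W = P₁V₁ ln(V₂/V₁) = (17213) ln(13.5/34.3) = -16051 J.
W_total = 0 − 16051 = -16051 J.

W_total ≈ -16100 J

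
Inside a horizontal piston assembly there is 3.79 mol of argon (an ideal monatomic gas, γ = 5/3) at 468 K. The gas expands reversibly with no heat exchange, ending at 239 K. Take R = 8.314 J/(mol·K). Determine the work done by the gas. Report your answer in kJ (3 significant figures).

W ≈ 10.8 kJ

Adiabatic ⇒ Q = 0, so W_by = −ΔU = nCᵥ(T₁ − T₂).
Cᵥ = 3R/2 = 12.47 J/(mol·K).
W = (3.79)(12.47)(468 − 239) = 10824 J.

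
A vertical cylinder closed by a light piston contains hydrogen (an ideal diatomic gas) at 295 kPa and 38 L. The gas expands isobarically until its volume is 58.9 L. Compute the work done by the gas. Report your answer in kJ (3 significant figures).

Isobaric: W = P ΔV.
W = (295 kPa)(58.9 − 38 L) = (295)(20.9) = 6166 J.

W ≈ 6.17 kJ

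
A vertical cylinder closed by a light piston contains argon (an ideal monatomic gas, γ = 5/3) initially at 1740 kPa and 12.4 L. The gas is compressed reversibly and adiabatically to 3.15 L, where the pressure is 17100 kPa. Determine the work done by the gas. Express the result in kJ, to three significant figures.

W ≈ -48.4 kJ

Adiabatic: W = (P₁V₁ − P₂V₂)/(γ − 1) with γ = 5/3.
P₁V₁ = 21576 J, P₂V₂ = 53865 J.
W = (21576 − 53865) / 0.6667 = -48433 J.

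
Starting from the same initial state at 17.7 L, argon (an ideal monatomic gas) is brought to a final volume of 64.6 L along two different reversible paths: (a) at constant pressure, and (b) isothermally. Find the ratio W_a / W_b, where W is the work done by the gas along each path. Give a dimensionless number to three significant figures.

Path (a) isobaric: W = P₁(V₂ − V₁) → W_a/(P₁V₁) = 2.65.
Path (b) isothermal: W = P₁V₁ ln(V₂/V₁) → W_b/(P₁V₁) = 1.295.
W_a / W_b = 2.65 / 1.295 = 2.047.

W_a / W_b ≈ 2.05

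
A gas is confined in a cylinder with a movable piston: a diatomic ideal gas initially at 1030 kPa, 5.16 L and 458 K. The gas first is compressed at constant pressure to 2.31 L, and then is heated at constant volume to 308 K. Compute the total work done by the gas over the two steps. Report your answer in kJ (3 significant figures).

W_total ≈ -2.94 kJ

Step 1 (isobaric): W = PΔV = (1030 kPa)(2.31 − 5.16 L) = -2936 J.
Step 2 (isochoric): W = 0 (constant volume).
W_total = -2936 + 0 = -2936 J.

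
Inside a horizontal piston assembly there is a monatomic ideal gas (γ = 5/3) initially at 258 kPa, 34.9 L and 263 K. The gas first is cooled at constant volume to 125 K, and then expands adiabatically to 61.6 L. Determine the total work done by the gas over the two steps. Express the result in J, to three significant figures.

W_total ≈ 2020 J

Step 1 (isochoric): W = 0 (constant volume).
After step 1: P = 122.6 kPa (V unchanged).
Step 2 (adiabatic): W = (P₁V₁ − P₂V₂)/(γ−1) = (4280 − 2930)/0.667 = 2024 J.
W_total = 0 + 2024 = 2024 J.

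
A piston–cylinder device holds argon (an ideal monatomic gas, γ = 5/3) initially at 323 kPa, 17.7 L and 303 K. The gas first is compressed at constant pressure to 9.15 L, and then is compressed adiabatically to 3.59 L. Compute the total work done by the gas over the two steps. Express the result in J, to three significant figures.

W_total ≈ -6600 J

Step 1 (isobaric): W = PΔV = (323 kPa)(9.15 − 17.7 L) = -2762 J.
After step 1: P = 323 kPa, V = 9.15 L, T = 156.6 K.
Step 2 (adiabatic): W = (P₁V₁ − P₂V₂)/(γ−1) = (2955 − 5515)/0.667 = -3839 J.
W_total = -2762 − 3839 = -6600 J.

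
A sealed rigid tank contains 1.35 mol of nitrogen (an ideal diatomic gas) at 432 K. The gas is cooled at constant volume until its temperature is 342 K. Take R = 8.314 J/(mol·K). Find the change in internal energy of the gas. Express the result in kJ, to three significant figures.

Constant volume ⇒ W = 0, so Q = ΔU = nCᵥΔT with Cᵥ = 5R/2 = 20.79 J/(mol·K).
ΔU = (1.35)(20.79)(342 − 432) = -2525 J.

ΔU ≈ -2.53 kJ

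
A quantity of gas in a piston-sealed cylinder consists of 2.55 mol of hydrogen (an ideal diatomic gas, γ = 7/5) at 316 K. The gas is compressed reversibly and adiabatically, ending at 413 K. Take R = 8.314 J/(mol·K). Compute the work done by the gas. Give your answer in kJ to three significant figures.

W ≈ -5.14 kJ

Adiabatic ⇒ Q = 0, so W_by = −ΔU = nCᵥ(T₁ − T₂).
Cᵥ = 5R/2 = 20.79 J/(mol·K).
W = (2.55)(20.79)(316 − 413) = -5141 J.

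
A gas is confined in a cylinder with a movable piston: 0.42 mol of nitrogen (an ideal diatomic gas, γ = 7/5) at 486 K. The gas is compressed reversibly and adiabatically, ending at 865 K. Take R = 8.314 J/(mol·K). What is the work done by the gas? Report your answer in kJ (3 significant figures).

Adiabatic ⇒ Q = 0, so W_by = −ΔU = nCᵥ(T₁ − T₂).
Cᵥ = 5R/2 = 20.79 J/(mol·K).
W = (0.42)(20.79)(486 − 865) = -3309 J.

W ≈ -3.31 kJ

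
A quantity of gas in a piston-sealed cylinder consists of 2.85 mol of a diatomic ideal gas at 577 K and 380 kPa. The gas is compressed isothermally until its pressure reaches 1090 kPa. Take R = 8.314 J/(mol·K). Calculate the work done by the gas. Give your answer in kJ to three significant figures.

W ≈ -14.4 kJ

Isothermal process: W = nRT ln(V₂/V₁) = nRT ln(P₁/P₂).
W = (2.85)(8.314)(577) × ln(380/1090)
  = 13672 × ln(0.3486) = 13672 × -1.054
W_by_gas = -14407 J.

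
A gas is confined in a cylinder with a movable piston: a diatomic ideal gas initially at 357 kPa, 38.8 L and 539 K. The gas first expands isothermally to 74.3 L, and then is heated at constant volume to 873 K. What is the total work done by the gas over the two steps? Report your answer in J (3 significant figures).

Step 1 (isothermal): W = P₁V₁ ln(V₂/V₁) = (13852) ln(74.3/38.8) = 8999 J.
Step 2 (isochoric): W = 0 (constant volume).
W_total = 8999 + 0 = 8999 J.

W_total ≈ 9000 J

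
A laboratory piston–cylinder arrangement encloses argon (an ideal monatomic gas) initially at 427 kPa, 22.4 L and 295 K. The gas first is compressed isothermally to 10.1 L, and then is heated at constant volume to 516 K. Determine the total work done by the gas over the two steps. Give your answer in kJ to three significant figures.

W_total ≈ -7.62 kJ

Step 1 (isothermal): W = P₁V₁ ln(V₂/V₁) = (9565) ln(10.1/22.4) = -7619 J.
Step 2 (isochoric): W = 0 (constant volume).
W_total = -7619 + 0 = -7619 J.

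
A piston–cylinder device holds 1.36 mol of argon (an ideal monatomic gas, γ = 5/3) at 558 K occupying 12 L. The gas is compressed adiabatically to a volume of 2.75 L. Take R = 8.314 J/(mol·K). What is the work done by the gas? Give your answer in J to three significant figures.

Adiabatic: TV^(γ−1) = const with γ = 5/3.
T₂ = T₁ (V₁/V₂)^(γ−1) = 558 × (12/2.75)^0.667 = 558 × 2.67 = 1490 K.
W_by = nCᵥ(T₁ − T₂) = (1.36)(12.47)(558 − 1490) = -15808 J.

W ≈ -15800 J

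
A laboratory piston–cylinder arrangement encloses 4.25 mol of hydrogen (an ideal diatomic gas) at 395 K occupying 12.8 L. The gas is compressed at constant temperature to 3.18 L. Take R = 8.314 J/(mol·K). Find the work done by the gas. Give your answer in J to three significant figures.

W ≈ -19400 J

Isothermal: W = nRT ln(V₂/V₁).
W = (4.25)(8.314)(395) × ln(3.18/12.8)
  = 13957 × -1.393
W_by_gas = -19436 J.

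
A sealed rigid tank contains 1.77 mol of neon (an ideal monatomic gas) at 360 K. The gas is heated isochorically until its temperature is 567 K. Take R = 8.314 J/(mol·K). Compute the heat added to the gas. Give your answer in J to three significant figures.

Constant volume ⇒ W = 0, so Q = ΔU = nCᵥΔT with Cᵥ = 3R/2 = 12.47 J/(mol·K).
ΔU = (1.77)(12.47)(567 − 360) = 4569 J.

Q ≈ 4570 J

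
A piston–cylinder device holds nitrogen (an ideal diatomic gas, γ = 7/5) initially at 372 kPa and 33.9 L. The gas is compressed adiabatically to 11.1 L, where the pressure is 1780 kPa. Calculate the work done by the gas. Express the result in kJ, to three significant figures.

Adiabatic: W = (P₁V₁ − P₂V₂)/(γ − 1) with γ = 7/5.
P₁V₁ = 12611 J, P₂V₂ = 19758 J.
W = (12611 − 19758) / 0.4 = -17868 J.

W ≈ -17.9 kJ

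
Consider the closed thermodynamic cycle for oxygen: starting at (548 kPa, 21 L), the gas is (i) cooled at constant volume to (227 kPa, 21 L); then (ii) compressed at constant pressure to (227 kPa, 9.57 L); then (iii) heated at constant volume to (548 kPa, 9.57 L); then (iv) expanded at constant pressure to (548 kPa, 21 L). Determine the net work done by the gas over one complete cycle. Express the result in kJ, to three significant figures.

W_net ≈ 3.67 kJ

Constant-volume legs do no work.
W(ii) = (227)(9.57 − 21) = -2595 J; W(iv) = (548)(21 − 9.57) = 6264 J.
W_net = -2595 + 6264 = 3669 J (the clockwise enclosed area).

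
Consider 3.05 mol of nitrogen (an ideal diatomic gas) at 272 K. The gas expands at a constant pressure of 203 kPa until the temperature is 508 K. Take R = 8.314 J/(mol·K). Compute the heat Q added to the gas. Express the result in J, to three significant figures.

Q ≈ 20900 J

Isobaric: W = nRΔT = (3.05)(8.314)(236) = 5984 J.
ΔU = nCᵥΔT with Cᵥ = 5R/2: ΔU = (3.05)(20.79)(236) = 14961 J.
Q = ΔU + W = 14961 + 5984 = 20945 J.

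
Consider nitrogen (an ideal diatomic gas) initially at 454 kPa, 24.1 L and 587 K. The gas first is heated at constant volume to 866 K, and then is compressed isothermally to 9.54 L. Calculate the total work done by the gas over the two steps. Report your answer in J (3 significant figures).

W_total ≈ -15000 J

Step 1 (isochoric): W = 0 (constant volume).
After step 1: P = 669.8 kPa (V unchanged).
Step 2 (isothermal): W = P₁V₁ ln(V₂/V₁) = (16142) ln(9.54/24.1) = -14959 J.
W_total = 0 − 14959 = -14959 J.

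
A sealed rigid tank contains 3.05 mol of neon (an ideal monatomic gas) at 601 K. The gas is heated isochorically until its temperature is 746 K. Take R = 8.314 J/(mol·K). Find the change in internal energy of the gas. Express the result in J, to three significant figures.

ΔU ≈ 5520 J

Constant volume ⇒ W = 0, so Q = ΔU = nCᵥΔT with Cᵥ = 3R/2 = 12.47 J/(mol·K).
ΔU = (3.05)(12.47)(746 − 601) = 5515 J.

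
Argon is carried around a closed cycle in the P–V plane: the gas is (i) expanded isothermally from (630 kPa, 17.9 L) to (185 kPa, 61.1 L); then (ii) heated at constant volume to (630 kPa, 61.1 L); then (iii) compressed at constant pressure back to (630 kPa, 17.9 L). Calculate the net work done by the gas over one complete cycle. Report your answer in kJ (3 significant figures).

Leg (i): W = PᵢVᵢ ln(V_f/Vᵢ) = (11277) ln(61.1/17.9) = 13845 J.
Leg (ii): W = 0.
Leg (iii): W = PΔV = (630)(17.9 − 61.1) = -27216 J.
W_net = 13845 − 27216 = -13371 J.

W_net ≈ -13.4 kJ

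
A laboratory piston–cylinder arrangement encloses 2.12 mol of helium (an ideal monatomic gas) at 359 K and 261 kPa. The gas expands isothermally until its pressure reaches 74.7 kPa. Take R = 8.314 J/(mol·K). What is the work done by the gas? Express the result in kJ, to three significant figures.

W ≈ 7.92 kJ

Isothermal process: W = nRT ln(V₂/V₁) = nRT ln(P₁/P₂).
W = (2.12)(8.314)(359) × ln(261/74.7)
  = 6328 × ln(3.494) = 6328 × 1.251
W_by_gas = 7916 J.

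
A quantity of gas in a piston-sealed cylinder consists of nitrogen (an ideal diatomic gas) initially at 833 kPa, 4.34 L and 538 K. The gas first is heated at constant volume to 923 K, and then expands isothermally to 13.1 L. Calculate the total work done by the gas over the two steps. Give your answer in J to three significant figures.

W_total ≈ 6850 J

Step 1 (isochoric): W = 0 (constant volume).
After step 1: P = 1429 kPa (V unchanged).
Step 2 (isothermal): W = P₁V₁ ln(V₂/V₁) = (6202) ln(13.1/4.34) = 6852 J.
W_total = 0 + 6852 = 6852 J.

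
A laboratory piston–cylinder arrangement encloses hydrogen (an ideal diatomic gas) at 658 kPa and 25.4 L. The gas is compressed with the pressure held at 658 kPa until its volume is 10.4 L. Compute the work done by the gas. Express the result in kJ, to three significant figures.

W ≈ -9.87 kJ

Isobaric: W = P ΔV.
W = (658 kPa)(10.4 − 25.4 L) = (658)(-15) = -9870 J.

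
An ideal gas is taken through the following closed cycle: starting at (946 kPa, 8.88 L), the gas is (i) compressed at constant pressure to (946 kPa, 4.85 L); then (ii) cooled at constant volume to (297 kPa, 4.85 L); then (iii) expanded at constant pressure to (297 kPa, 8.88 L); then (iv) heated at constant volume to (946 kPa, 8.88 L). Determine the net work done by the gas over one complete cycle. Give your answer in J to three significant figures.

W_net ≈ -2620 J

Constant-volume legs do no work.
W(i) = (946)(4.85 − 8.88) = -3812 J; W(iii) = (297)(8.88 − 4.85) = 1197 J.
W_net = -3812 + 1197 = -2615 J (the counter-clockwise enclosed area).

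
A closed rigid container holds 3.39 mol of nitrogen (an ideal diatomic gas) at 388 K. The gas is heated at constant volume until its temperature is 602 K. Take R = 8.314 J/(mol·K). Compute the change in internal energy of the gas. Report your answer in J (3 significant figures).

ΔU ≈ 15100 J

Constant volume ⇒ W = 0, so Q = ΔU = nCᵥΔT with Cᵥ = 5R/2 = 20.79 J/(mol·K).
ΔU = (3.39)(20.79)(602 − 388) = 15079 J.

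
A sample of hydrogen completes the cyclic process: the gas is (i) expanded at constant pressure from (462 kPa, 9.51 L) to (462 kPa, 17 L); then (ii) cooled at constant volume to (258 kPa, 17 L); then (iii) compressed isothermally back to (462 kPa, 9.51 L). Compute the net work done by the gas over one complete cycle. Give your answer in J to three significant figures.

W_net ≈ 913 J

Leg (i): W = PΔV = (462)(17 − 9.51) = 3460 J.
Leg (ii): W = 0.
Leg (iii): W = PᵢVᵢ ln(V_f/Vᵢ) = (4386) ln(9.51/17) = -2548 J.
W_net = 3460 − 2548 = 912.7 J.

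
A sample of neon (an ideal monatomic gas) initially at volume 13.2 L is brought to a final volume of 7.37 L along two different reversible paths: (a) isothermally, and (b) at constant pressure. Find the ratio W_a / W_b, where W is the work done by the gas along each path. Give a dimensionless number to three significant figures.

Path (a) isothermal: W = P₁V₁ ln(V₂/V₁) → W_a/(P₁V₁) = -0.5828.
Path (b) isobaric: W = P₁(V₂ − V₁) → W_b/(P₁V₁) = -0.4417.
W_a / W_b = -0.5828 / -0.4417 = 1.32.

W_a / W_b ≈ 1.32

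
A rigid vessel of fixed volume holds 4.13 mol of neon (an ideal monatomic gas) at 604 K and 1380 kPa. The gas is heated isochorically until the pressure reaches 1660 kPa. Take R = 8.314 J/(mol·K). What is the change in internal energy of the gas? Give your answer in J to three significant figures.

Constant volume ⇒ W = 0, so Q = ΔU = nCᵥΔT with Cᵥ = 3R/2 = 12.47 J/(mol·K).
At constant V, T₂/T₁ = P₂/P₁ ⇒ ΔT = T₁(P₂/P₁ − 1) = 604·(1660/1380 − 1) = 122.6 K.
ΔU = (4.13)(12.47)(122.6) = 6312 J.

ΔU ≈ 6310 J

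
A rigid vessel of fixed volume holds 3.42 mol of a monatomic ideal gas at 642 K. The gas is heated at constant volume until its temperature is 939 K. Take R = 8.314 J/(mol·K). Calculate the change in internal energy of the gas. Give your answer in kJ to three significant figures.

Constant volume ⇒ W = 0, so Q = ΔU = nCᵥΔT with Cᵥ = 3R/2 = 12.47 J/(mol·K).
ΔU = (3.42)(12.47)(939 − 642) = 12667 J.

ΔU ≈ 12.7 kJ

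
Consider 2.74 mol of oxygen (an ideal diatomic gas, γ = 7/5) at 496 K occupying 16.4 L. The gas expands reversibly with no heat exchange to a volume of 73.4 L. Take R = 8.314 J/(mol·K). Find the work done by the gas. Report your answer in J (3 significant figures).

Adiabatic: TV^(γ−1) = const with γ = 7/5.
T₂ = T₁ (V₁/V₂)^(γ−1) = 496 × (16.4/73.4)^0.4 = 496 × 0.5491 = 272.4 K.
W_by = nCᵥ(T₁ − T₂) = (2.74)(20.79)(496 − 272.4) = 12737 J.

W ≈ 12700 J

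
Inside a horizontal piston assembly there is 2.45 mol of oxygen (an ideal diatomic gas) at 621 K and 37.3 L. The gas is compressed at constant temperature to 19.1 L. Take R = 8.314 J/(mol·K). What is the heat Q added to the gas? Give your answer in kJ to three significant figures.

Isothermal ⇒ ΔU = 0, so Q = W = nRT ln(V₂/V₁).
Q = (2.45)(8.314)(621) ln(19.1/37.3) = 12649 × -0.6693 = -8466 J.

Q ≈ -8.47 kJ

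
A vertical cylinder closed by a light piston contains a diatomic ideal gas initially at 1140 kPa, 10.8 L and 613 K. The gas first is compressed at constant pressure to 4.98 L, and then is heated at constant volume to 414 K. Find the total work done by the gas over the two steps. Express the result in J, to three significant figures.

Step 1 (isobaric): W = PΔV = (1140 kPa)(4.98 − 10.8 L) = -6635 J.
Step 2 (isochoric): W = 0 (constant volume).
W_total = -6635 + 0 = -6635 J.

W_total ≈ -6630 J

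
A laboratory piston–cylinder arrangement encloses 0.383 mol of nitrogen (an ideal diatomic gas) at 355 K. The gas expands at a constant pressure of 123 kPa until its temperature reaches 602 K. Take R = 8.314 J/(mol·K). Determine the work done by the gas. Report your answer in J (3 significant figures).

Isobaric: W = P ΔV = nR ΔT.
W = (0.383)(8.314)(602 − 355) = 786.5 J.

W ≈ 787 J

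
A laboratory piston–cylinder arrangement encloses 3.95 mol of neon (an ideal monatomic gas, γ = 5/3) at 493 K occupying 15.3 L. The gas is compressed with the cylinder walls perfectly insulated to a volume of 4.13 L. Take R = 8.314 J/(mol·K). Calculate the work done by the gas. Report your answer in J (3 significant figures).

Adiabatic: TV^(γ−1) = const with γ = 5/3.
T₂ = T₁ (V₁/V₂)^(γ−1) = 493 × (15.3/4.13)^0.667 = 493 × 2.394 = 1180 K.
W_by = nCᵥ(T₁ − T₂) = (3.95)(12.47)(493 − 1180) = -33859 J.

W ≈ -33900 J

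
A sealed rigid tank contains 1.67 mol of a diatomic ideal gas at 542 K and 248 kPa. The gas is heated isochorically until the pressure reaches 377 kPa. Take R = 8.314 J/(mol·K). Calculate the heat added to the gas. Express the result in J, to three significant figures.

Constant volume ⇒ W = 0, so Q = ΔU = nCᵥΔT with Cᵥ = 5R/2 = 20.79 J/(mol·K).
At constant V, T₂/T₁ = P₂/P₁ ⇒ ΔT = T₁(P₂/P₁ − 1) = 542·(377/248 − 1) = 281.9 K.
ΔU = (1.67)(20.79)(281.9) = 9786 J.

Q ≈ 9790 J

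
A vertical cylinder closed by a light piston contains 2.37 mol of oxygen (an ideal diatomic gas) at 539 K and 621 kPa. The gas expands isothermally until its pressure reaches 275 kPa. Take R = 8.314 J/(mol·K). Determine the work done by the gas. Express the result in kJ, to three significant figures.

W ≈ 8.65 kJ

Isothermal process: W = nRT ln(V₂/V₁) = nRT ln(P₁/P₂).
W = (2.37)(8.314)(539) × ln(621/275)
  = 10621 × ln(2.258) = 10621 × 0.8146
W_by_gas = 8651 J.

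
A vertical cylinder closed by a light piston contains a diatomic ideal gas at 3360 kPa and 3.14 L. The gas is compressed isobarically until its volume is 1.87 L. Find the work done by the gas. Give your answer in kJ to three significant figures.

Isobaric: W = P ΔV.
W = (3360 kPa)(1.87 − 3.14 L) = (3360)(-1.27) = -4267 J.

W ≈ -4.27 kJ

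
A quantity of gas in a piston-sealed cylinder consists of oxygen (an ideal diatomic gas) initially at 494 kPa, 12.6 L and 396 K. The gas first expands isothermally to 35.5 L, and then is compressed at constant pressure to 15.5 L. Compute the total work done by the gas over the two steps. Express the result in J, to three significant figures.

Step 1 (isothermal): W = P₁V₁ ln(V₂/V₁) = (6224) ln(35.5/12.6) = 6447 J.
After step 1: P = 175.3 kPa, V = 35.5 L, T = 396 K.
Step 2 (isobaric): W = PΔV = (175.3 kPa)(15.5 − 35.5 L) = -3507 J.
W_total = 6447 − 3507 = 2941 J.

W_total ≈ 2940 J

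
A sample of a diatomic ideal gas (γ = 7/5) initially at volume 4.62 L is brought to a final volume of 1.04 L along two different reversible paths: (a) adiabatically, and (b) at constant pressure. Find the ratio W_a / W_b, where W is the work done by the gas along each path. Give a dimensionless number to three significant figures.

W_a / W_b ≈ 2.63

Path (a) adiabatic: W = P₁V₁(1 − (V₁/V₂)^(γ−1))/(γ−1) → W_a/(P₁V₁) = -2.039.
Path (b) isobaric: W = P₁(V₂ − V₁) → W_b/(P₁V₁) = -0.7749.
W_a / W_b = -2.039 / -0.7749 = 2.632.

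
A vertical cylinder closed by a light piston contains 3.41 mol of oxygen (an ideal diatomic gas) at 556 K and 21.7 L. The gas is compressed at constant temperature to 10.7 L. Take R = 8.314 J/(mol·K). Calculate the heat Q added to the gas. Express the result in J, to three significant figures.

Q ≈ -11100 J

Isothermal ⇒ ΔU = 0, so Q = W = nRT ln(V₂/V₁).
Q = (3.41)(8.314)(556) ln(10.7/21.7) = 15763 × -0.7071 = -11146 J.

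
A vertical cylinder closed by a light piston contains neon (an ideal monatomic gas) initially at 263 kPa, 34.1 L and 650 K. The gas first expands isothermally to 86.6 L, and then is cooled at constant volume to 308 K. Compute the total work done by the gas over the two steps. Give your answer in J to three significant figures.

W_total ≈ 8360 J

Step 1 (isothermal): W = P₁V₁ ln(V₂/V₁) = (8968) ln(86.6/34.1) = 8358 J.
Step 2 (isochoric): W = 0 (constant volume).
W_total = 8358 + 0 = 8358 J.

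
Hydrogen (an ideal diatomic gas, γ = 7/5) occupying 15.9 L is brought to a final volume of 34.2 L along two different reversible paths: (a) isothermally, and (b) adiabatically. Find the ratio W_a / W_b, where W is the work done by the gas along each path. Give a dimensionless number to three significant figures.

Path (a) isothermal: W = P₁V₁ ln(V₂/V₁) → W_a/(P₁V₁) = 0.7659.
Path (b) adiabatic: W = P₁V₁(1 − (V₁/V₂)^(γ−1))/(γ−1) → W_b/(P₁V₁) = 0.6597.
W_a / W_b = 0.7659 / 0.6597 = 1.161.

W_a / W_b ≈ 1.16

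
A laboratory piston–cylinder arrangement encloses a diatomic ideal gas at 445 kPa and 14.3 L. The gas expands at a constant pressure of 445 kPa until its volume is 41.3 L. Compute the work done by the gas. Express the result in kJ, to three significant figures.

Isobaric: W = P ΔV.
W = (445 kPa)(41.3 − 14.3 L) = (445)(27) = 12015 J.

W ≈ 12.0 kJ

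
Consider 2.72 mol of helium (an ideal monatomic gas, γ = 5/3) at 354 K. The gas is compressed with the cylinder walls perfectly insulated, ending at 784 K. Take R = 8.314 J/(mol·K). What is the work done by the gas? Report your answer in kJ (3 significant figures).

Adiabatic ⇒ Q = 0, so W_by = −ΔU = nCᵥ(T₁ − T₂).
Cᵥ = 3R/2 = 12.47 J/(mol·K).
W = (2.72)(12.47)(354 − 784) = -14586 J.

W ≈ -14.6 kJ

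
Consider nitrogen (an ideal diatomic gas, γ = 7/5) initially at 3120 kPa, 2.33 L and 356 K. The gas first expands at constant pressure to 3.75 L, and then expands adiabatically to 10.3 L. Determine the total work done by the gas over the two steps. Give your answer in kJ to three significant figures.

W_total ≈ 14.2 kJ

Step 1 (isobaric): W = PΔV = (3120 kPa)(3.75 − 2.33 L) = 4430 J.
After step 1: P = 3120 kPa, V = 3.75 L, T = 573 K.
Step 2 (adiabatic): W = (P₁V₁ − P₂V₂)/(γ−1) = (11700 − 7810)/0.4 = 9724 J.
W_total = 4430 + 9724 = 14155 J.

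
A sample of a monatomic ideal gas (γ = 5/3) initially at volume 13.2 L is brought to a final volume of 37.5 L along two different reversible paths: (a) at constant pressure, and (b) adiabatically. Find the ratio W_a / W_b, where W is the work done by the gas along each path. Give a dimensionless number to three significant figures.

W_a / W_b ≈ 2.45

Path (a) isobaric: W = P₁(V₂ − V₁) → W_a/(P₁V₁) = 1.841.
Path (b) adiabatic: W = P₁V₁(1 − (V₁/V₂)^(γ−1))/(γ−1) → W_b/(P₁V₁) = 0.7522.
W_a / W_b = 1.841 / 0.7522 = 2.447.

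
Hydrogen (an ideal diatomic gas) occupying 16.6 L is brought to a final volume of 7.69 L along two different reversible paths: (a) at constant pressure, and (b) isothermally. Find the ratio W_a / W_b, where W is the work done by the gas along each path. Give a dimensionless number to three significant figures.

W_a / W_b ≈ 0.698

Path (a) isobaric: W = P₁(V₂ − V₁) → W_a/(P₁V₁) = -0.5367.
Path (b) isothermal: W = P₁V₁ ln(V₂/V₁) → W_b/(P₁V₁) = -0.7695.
W_a / W_b = -0.5367 / -0.7695 = 0.6975.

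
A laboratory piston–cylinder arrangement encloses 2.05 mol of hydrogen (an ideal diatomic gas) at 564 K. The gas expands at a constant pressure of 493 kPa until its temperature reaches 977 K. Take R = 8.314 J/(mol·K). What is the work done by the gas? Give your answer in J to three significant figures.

Isobaric: W = P ΔV = nR ΔT.
W = (2.05)(8.314)(977 − 564) = 7039 J.

W ≈ 7040 J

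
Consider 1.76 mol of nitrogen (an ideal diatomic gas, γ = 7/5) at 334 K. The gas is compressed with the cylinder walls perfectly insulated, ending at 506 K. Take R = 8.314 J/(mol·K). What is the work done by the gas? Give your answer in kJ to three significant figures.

W ≈ -6.29 kJ

Adiabatic ⇒ Q = 0, so W_by = −ΔU = nCᵥ(T₁ − T₂).
Cᵥ = 5R/2 = 20.79 J/(mol·K).
W = (1.76)(20.79)(334 − 506) = -6292 J.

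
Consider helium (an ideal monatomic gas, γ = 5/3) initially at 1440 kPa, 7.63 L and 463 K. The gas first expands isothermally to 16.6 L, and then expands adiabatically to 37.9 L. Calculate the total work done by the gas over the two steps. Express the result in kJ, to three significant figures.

Step 1 (isothermal): W = P₁V₁ ln(V₂/V₁) = (10987) ln(16.6/7.63) = 8541 J.
After step 1: P = 661.9 kPa, V = 16.6 L, T = 463 K.
Step 2 (adiabatic): W = (P₁V₁ − P₂V₂)/(γ−1) = (10987 − 6337)/0.667 = 6976 J.
W_total = 8541 + 6976 = 15516 J.

W_total ≈ 15.5 kJ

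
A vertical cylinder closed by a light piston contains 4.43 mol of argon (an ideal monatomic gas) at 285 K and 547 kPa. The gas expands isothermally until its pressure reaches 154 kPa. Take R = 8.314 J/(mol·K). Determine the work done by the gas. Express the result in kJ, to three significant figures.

W ≈ 13.3 kJ

Isothermal process: W = nRT ln(V₂/V₁) = nRT ln(P₁/P₂).
W = (4.43)(8.314)(285) × ln(547/154)
  = 10497 × ln(3.552) = 10497 × 1.267
W_by_gas = 13305 J.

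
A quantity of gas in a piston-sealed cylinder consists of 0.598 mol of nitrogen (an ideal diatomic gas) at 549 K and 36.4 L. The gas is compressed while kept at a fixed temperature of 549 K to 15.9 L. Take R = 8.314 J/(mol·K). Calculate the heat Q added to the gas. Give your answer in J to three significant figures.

Q ≈ -2260 J

Isothermal ⇒ ΔU = 0, so Q = W = nRT ln(V₂/V₁).
Q = (0.598)(8.314)(549) ln(15.9/36.4) = 2730 × -0.8282 = -2261 J.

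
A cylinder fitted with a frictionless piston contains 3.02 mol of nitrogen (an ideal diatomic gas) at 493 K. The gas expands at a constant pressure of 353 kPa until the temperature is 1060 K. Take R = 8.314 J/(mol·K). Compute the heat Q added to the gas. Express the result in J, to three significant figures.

Isobaric: W = nRΔT = (3.02)(8.314)(567) = 14236 J.
ΔU = nCᵥΔT with Cᵥ = 5R/2: ΔU = (3.02)(20.79)(567) = 35591 J.
Q = ΔU + W = 35591 + 14236 = 49827 J.

Q ≈ 49800 J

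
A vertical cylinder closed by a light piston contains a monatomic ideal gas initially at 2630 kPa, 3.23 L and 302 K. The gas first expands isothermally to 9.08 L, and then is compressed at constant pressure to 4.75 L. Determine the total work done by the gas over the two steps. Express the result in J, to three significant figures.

Step 1 (isothermal): W = P₁V₁ ln(V₂/V₁) = (8495) ln(9.08/3.23) = 8780 J.
After step 1: P = 935.6 kPa, V = 9.08 L, T = 302 K.
Step 2 (isobaric): W = PΔV = (935.6 kPa)(4.75 − 9.08 L) = -4051 J.
W_total = 8780 − 4051 = 4729 J.

W_total ≈ 4730 J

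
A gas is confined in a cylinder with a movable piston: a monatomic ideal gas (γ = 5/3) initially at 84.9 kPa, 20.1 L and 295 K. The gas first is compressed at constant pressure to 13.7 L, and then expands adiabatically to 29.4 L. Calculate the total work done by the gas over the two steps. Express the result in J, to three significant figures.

Step 1 (isobaric): W = PΔV = (84.9 kPa)(13.7 − 20.1 L) = -543.4 J.
After step 1: P = 84.9 kPa, V = 13.7 L, T = 201.1 K.
Step 2 (adiabatic): W = (P₁V₁ − P₂V₂)/(γ−1) = (1163 − 699.1)/0.667 = 696 J.
W_total = -543.4 + 696 = 152.7 J.

W_total ≈ 153 J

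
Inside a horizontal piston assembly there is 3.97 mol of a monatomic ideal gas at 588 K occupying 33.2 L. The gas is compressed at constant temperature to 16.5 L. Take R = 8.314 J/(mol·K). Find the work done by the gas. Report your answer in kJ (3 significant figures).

W ≈ -13.6 kJ

Isothermal: W = nRT ln(V₂/V₁).
W = (3.97)(8.314)(588) × ln(16.5/33.2)
  = 19408 × -0.6992
W_by_gas = -13570 J.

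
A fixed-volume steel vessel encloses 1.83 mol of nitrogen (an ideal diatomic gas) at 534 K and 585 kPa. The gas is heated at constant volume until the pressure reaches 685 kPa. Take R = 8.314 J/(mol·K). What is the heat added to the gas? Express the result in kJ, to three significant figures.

Q ≈ 3.47 kJ

Constant volume ⇒ W = 0, so Q = ΔU = nCᵥΔT with Cᵥ = 5R/2 = 20.79 J/(mol·K).
At constant V, T₂/T₁ = P₂/P₁ ⇒ ΔT = T₁(P₂/P₁ − 1) = 534·(685/585 − 1) = 91.28 K.
ΔU = (1.83)(20.79)(91.28) = 3472 J.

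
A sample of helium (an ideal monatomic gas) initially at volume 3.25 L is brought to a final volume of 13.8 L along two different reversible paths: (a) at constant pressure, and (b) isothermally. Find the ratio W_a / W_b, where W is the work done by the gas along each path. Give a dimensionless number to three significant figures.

Path (a) isobaric: W = P₁(V₂ − V₁) → W_a/(P₁V₁) = 3.246.
Path (b) isothermal: W = P₁V₁ ln(V₂/V₁) → W_b/(P₁V₁) = 1.446.
W_a / W_b = 3.246 / 1.446 = 2.245.

W_a / W_b ≈ 2.24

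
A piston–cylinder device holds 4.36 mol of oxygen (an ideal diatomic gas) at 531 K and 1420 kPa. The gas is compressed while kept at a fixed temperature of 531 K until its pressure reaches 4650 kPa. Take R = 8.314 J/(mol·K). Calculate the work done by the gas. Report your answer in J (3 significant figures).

W ≈ -22800 J

Isothermal process: W = nRT ln(V₂/V₁) = nRT ln(P₁/P₂).
W = (4.36)(8.314)(531) × ln(1420/4650)
  = 19248 × ln(0.3054) = 19248 × -1.186
W_by_gas = -22832 J.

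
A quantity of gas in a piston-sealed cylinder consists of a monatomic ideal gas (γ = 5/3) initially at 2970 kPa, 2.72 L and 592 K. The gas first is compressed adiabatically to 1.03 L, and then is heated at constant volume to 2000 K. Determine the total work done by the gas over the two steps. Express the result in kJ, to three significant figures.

W_total ≈ -11.0 kJ

Step 1 (adiabatic): W = (P₁V₁ − P₂V₂)/(γ−1) = (8078 − 15434)/0.667 = -11033 J.
Step 2 (isochoric): W = 0 (constant volume).
W_total = -11033 + 0 = -11033 J.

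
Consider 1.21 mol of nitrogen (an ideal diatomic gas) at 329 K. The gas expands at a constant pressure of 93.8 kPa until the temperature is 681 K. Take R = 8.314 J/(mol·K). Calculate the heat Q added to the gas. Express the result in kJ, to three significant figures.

Q ≈ 12.4 kJ

Isobaric: W = nRΔT = (1.21)(8.314)(352) = 3541 J.
ΔU = nCᵥΔT with Cᵥ = 5R/2: ΔU = (1.21)(20.79)(352) = 8853 J.
Q = ΔU + W = 8853 + 3541 = 12394 J.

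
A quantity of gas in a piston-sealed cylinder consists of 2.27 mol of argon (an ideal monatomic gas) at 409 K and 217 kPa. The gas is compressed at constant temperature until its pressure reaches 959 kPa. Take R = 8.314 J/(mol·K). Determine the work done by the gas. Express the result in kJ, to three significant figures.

W ≈ -11.5 kJ

Isothermal process: W = nRT ln(V₂/V₁) = nRT ln(P₁/P₂).
W = (2.27)(8.314)(409) × ln(217/959)
  = 7719 × ln(0.2263) = 7719 × -1.486
W_by_gas = -11470 J.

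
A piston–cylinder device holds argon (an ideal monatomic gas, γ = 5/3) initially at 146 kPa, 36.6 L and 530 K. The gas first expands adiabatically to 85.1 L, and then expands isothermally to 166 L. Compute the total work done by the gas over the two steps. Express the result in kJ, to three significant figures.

Step 1 (adiabatic): W = (P₁V₁ − P₂V₂)/(γ−1) = (5344 − 3045)/0.667 = 3448 J.
After step 1: P = 35.78 kPa, V = 85.1 L, T = 302 K.
Step 2 (isothermal): W = P₁V₁ ln(V₂/V₁) = (3045) ln(166/85.1) = 2034 J.
W_total = 3448 + 2034 = 5483 J.

W_total ≈ 5.48 kJ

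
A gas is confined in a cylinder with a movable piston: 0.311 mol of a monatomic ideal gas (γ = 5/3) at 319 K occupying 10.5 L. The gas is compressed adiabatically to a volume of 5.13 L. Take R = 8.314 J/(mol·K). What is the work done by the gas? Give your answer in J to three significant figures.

Adiabatic: TV^(γ−1) = const with γ = 5/3.
T₂ = T₁ (V₁/V₂)^(γ−1) = 319 × (10.5/5.13)^0.667 = 319 × 1.612 = 514.2 K.
W_by = nCᵥ(T₁ − T₂) = (0.311)(12.47)(319 − 514.2) = -757.3 J.

W ≈ -757 J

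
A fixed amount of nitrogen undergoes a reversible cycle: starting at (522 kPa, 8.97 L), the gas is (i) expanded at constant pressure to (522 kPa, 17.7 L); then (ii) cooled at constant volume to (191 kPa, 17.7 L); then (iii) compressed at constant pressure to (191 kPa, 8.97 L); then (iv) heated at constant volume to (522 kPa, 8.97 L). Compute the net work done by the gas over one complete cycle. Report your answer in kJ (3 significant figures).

Constant-volume legs do no work.
W(i) = (522)(17.7 − 8.97) = 4557 J; W(iii) = (191)(8.97 − 17.7) = -1667 J.
W_net = 4557 − 1667 = 2890 J (the clockwise enclosed area).

W_net ≈ 2.89 kJ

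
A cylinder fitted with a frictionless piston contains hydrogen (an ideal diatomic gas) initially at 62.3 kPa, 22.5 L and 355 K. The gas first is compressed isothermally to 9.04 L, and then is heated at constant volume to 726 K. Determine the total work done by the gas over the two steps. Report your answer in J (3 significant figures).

W_total ≈ -1280 J

Step 1 (isothermal): W = P₁V₁ ln(V₂/V₁) = (1402) ln(9.04/22.5) = -1278 J.
Step 2 (isochoric): W = 0 (constant volume).
W_total = -1278 + 0 = -1278 J.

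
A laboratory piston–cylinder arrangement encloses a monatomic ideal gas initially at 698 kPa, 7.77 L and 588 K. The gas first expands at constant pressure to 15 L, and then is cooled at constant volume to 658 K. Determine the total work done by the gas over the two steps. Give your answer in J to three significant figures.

Step 1 (isobaric): W = PΔV = (698 kPa)(15 − 7.77 L) = 5047 J.
Step 2 (isochoric): W = 0 (constant volume).
W_total = 5047 + 0 = 5047 J.

W_total ≈ 5050 J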